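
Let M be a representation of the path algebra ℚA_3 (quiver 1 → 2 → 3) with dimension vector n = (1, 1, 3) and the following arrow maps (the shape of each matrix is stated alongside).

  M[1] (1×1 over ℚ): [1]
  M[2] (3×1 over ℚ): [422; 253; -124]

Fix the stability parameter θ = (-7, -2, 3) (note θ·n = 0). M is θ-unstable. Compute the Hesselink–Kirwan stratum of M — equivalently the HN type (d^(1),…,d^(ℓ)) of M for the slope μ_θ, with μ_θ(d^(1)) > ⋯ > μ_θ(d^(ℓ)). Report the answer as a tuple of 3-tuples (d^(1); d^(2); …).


Via rank(M_{q-1}∘⋯∘M_p): M ≅ I[1,3], I[3,3]^2.
μ_θ-semistable layers: μ^(1)=3; μ^(2)=-2; μ^(3)=-7

((0, 0, 3); (0, 1, 0); (1, 0, 0))


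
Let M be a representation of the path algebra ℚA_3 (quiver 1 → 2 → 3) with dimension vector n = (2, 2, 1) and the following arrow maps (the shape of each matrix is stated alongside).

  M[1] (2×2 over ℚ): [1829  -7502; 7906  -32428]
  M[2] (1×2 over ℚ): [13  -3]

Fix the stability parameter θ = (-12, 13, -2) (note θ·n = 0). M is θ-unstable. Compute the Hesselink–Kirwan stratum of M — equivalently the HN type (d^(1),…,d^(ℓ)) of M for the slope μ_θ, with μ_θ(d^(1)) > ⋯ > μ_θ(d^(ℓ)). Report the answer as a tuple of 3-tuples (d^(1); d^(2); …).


Barcode: M ≅ I[1,1], I[1,3], I[2,2]. HN layers by μ_θ (3 steps, strictly decreasing):
  μ^(1)=13; μ^(2)=11/2; μ^(3)=-12

((0, 1, 0); (0, 1, 1); (2, 0, 0))


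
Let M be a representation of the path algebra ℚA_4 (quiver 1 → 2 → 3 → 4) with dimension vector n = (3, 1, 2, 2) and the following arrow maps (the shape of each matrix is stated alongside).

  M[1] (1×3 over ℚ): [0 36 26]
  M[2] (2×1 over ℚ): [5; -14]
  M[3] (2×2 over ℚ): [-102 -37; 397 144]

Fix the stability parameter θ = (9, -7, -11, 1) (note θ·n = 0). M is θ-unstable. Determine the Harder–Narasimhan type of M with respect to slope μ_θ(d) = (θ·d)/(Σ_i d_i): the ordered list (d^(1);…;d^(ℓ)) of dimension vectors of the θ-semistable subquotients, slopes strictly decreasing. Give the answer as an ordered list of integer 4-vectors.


Interval decomposition of M: I[1,1]^2, I[1,4], I[3,4].
HN type (ℓ=4): μ^(1)=9; μ^(2)=1; μ^(3)=-3; μ^(4)=-11

((2, 0, 0, 0); (0, 0, 0, 2); (1, 1, 1, 0); (0, 0, 1, 0))


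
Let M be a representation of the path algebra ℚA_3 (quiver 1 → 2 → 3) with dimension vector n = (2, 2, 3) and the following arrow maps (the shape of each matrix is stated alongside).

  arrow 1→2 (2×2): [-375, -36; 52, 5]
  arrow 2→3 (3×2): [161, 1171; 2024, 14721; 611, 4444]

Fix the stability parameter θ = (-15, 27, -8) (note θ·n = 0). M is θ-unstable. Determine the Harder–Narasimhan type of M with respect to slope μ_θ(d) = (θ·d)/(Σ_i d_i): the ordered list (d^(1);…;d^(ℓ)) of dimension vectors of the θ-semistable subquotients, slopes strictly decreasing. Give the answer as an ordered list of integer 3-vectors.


Barcode: M ≅ I[1,3]^2, I[3,3]. HN layers by μ_θ (3 steps, strictly decreasing):
  μ^(1)=19/2; μ^(2)=-8; μ^(3)=-15

((0, 2, 2); (0, 0, 1); (2, 0, 0))


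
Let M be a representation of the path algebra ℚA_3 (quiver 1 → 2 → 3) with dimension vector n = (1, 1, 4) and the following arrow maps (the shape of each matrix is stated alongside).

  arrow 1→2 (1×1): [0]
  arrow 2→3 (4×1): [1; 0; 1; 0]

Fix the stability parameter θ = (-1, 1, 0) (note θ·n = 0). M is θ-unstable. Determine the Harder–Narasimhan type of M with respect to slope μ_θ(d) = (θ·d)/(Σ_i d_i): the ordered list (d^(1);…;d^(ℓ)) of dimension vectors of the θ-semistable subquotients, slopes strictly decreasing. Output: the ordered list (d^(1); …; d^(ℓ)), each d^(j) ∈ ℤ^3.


Interval decomposition of M: I[1,1], I[2,3], I[3,3]^3.
HN type (ℓ=3): μ^(1)=1/2; μ^(2)=0; μ^(3)=-1

((0, 1, 1); (0, 0, 3); (1, 0, 0))


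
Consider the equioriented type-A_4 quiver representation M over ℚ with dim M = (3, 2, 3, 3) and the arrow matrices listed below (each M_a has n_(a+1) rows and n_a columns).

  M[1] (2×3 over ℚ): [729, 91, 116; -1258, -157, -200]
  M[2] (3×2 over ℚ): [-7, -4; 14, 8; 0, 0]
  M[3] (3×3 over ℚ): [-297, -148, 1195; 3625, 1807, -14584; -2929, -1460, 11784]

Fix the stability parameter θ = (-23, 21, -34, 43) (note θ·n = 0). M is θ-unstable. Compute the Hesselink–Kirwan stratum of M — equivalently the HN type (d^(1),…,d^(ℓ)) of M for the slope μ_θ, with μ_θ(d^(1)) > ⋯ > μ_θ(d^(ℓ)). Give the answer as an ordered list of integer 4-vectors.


Via rank(M_{q-1}∘⋯∘M_p): M ≅ I[1,1], I[1,2], I[1,4], I[3,4]^2.
μ_θ-semistable layers: μ^(1)=43; μ^(2)=21; μ^(3)=-13/2; μ^(4)=-23; μ^(5)=-34

((0, 0, 0, 3); (0, 1, 0, 0); (0, 1, 1, 0); (3, 0, 0, 0); (0, 0, 2, 0))


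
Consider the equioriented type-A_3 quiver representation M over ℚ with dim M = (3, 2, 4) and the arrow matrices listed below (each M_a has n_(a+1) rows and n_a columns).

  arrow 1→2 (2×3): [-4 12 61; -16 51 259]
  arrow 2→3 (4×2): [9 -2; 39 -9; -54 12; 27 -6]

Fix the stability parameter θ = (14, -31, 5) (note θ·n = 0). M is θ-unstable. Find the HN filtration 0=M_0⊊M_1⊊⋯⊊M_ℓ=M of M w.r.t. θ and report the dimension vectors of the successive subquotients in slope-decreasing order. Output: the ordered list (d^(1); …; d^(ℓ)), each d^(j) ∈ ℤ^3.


Interval decomposition of M: I[1,1], I[1,3]^2, I[3,3]^2.
HN type (ℓ=3): μ^(1)=14; μ^(2)=5; μ^(3)=-17/2

((1, 0, 0); (0, 0, 4); (2, 2, 0))


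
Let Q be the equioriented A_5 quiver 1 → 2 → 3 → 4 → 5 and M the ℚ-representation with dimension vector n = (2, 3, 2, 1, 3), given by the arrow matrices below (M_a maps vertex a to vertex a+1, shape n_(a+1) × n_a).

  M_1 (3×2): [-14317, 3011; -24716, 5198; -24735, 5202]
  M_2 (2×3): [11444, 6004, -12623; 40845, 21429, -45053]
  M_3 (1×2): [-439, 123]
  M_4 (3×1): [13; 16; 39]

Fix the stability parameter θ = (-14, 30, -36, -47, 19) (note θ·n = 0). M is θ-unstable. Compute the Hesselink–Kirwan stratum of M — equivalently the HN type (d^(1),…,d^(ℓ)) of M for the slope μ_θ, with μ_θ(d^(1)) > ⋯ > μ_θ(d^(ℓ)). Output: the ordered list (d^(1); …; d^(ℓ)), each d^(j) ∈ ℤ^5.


Barcode: M ≅ I[1,3], I[1,5], I[2,2], I[5,5]^2. HN layers by μ_θ (5 steps, strictly decreasing):
  μ^(1)=30; μ^(2)=19; μ^(3)=-3; μ^(4)=-14; μ^(5)=-67/4

((0, 1, 0, 0, 0); (0, 0, 0, 0, 3); (0, 1, 1, 0, 0); (1, 0, 0, 0, 0); (1, 1, 1, 1, 0))


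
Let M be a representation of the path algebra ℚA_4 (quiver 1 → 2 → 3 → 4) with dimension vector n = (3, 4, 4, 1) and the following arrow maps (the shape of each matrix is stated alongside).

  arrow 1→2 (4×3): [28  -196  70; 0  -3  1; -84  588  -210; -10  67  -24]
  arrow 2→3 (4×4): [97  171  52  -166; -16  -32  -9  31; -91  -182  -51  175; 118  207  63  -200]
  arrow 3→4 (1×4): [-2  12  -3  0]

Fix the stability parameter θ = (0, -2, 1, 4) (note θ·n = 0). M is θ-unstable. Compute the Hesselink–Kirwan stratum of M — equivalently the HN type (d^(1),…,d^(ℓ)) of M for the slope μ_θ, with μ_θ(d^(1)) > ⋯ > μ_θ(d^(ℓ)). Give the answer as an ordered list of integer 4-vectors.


Interval decomposition of M: I[1,1], I[1,3], I[1,4], I[2,3]^2.
HN type (ℓ=5): μ^(1)=4; μ^(2)=1; μ^(3)=0; μ^(4)=-1; μ^(5)=-2

((0, 0, 0, 1); (0, 0, 4, 0); (1, 0, 0, 0); (2, 2, 0, 0); (0, 2, 0, 0))


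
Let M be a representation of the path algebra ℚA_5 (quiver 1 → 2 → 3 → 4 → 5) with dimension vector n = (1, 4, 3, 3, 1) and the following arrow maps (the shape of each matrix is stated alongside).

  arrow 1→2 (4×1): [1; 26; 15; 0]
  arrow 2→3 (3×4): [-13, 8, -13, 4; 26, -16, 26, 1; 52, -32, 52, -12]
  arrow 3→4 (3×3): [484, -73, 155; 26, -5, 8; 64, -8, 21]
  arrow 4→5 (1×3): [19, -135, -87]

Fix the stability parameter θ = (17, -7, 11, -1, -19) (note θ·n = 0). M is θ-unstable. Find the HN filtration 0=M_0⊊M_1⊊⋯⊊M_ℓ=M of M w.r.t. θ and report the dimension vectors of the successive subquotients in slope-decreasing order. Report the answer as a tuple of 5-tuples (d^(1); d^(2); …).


Barcode: M ≅ I[1,2], I[2,2], I[2,4], I[2,5], I[3,4]. HN layers by μ_θ (3 steps, strictly decreasing):
  μ^(1)=5; μ^(2)=-3; μ^(3)=-7

((1, 1, 2, 2, 0); (0, 0, 1, 1, 1); (0, 3, 0, 0, 0))


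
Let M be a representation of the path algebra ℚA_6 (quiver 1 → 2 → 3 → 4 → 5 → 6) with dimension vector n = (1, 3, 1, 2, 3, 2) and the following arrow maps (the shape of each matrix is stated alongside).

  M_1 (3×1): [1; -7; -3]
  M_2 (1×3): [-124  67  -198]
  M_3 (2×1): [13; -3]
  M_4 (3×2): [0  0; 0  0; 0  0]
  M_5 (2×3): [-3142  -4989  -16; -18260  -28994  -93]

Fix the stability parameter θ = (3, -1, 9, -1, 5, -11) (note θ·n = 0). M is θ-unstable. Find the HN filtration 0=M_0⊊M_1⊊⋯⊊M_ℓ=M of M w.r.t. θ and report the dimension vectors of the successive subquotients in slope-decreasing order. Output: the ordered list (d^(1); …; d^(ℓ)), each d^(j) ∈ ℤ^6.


Via rank(M_{q-1}∘⋯∘M_p): M ≅ I[1,4], I[2,2]^2, I[4,4], I[5,5], I[5,6]^2.
μ_θ-semistable layers: μ^(1)=5; μ^(2)=4; μ^(3)=1; μ^(4)=-1; μ^(5)=-3

((0, 0, 0, 0, 1, 0); (0, 0, 1, 1, 0, 0); (1, 1, 0, 0, 0, 0); (0, 2, 0, 1, 0, 0); (0, 0, 0, 0, 2, 2))


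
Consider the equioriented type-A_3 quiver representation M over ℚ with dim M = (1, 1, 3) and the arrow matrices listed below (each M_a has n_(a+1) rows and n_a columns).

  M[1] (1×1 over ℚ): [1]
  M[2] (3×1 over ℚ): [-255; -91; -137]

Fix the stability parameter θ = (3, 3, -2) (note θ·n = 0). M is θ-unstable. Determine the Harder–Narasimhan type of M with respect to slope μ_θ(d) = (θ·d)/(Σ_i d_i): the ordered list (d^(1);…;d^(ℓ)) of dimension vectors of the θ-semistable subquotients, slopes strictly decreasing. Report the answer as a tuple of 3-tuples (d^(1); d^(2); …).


Interval decomposition of M: I[1,3], I[3,3]^2.
HN type (ℓ=2): μ^(1)=4/3; μ^(2)=-2

((1, 1, 1); (0, 0, 2))


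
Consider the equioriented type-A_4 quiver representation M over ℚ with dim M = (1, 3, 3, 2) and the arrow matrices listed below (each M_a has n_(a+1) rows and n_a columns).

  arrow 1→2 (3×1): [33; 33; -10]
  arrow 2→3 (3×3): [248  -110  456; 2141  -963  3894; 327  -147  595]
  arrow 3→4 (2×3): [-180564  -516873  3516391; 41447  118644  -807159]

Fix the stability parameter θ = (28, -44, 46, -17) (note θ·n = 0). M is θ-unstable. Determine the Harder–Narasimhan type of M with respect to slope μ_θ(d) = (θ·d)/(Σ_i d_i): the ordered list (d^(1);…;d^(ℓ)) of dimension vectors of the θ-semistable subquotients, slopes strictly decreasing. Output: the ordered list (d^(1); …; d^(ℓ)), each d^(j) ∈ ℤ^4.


Via rank(M_{q-1}∘⋯∘M_p): M ≅ I[1,4], I[2,3], I[2,4].
μ_θ-semistable layers: μ^(1)=46; μ^(2)=29/2; μ^(3)=-8; μ^(4)=-44

((0, 0, 1, 0); (0, 0, 2, 2); (1, 1, 0, 0); (0, 2, 0, 0))


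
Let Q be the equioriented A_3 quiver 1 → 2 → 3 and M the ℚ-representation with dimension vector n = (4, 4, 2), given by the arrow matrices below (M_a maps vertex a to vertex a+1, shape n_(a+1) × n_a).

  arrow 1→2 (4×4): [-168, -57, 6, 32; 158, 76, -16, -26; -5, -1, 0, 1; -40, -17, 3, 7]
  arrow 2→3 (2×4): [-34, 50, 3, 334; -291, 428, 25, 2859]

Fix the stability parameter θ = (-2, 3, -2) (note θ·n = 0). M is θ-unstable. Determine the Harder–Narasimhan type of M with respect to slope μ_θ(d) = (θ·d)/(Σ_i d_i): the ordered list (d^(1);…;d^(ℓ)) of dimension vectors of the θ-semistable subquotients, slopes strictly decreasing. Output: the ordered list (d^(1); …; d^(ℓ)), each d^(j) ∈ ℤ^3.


Barcode: M ≅ I[1,1], I[1,2], I[1,3]^2, I[2,2]. HN layers by μ_θ (3 steps, strictly decreasing):
  μ^(1)=3; μ^(2)=1/2; μ^(3)=-2

((0, 2, 0); (0, 2, 2); (4, 0, 0))


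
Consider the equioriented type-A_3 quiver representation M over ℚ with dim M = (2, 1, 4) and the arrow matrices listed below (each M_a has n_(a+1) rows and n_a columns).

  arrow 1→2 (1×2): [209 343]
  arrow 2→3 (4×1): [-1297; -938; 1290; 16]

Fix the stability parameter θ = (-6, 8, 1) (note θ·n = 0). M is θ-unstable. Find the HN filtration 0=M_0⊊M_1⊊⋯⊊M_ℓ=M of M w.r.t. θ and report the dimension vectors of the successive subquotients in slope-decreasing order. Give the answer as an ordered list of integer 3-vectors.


Via rank(M_{q-1}∘⋯∘M_p): M ≅ I[1,1], I[1,3], I[3,3]^3.
μ_θ-semistable layers: μ^(1)=9/2; μ^(2)=1; μ^(3)=-6

((0, 1, 1); (0, 0, 3); (2, 0, 0))


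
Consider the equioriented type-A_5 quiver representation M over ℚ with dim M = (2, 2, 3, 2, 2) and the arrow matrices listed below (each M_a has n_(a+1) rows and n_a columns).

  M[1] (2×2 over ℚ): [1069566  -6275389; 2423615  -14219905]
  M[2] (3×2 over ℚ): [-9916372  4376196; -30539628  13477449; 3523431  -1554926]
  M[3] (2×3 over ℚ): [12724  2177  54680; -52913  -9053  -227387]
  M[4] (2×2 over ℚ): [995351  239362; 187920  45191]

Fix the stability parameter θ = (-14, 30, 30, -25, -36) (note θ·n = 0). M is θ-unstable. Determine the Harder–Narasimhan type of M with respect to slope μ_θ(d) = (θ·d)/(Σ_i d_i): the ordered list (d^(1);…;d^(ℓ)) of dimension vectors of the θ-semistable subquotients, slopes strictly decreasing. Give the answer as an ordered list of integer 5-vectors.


Via rank(M_{q-1}∘⋯∘M_p): M ≅ I[1,5]^2, I[3,3].
μ_θ-semistable layers: μ^(1)=30; μ^(2)=-1/4; μ^(3)=-14

((0, 0, 1, 0, 0); (0, 2, 2, 2, 2); (2, 0, 0, 0, 0))


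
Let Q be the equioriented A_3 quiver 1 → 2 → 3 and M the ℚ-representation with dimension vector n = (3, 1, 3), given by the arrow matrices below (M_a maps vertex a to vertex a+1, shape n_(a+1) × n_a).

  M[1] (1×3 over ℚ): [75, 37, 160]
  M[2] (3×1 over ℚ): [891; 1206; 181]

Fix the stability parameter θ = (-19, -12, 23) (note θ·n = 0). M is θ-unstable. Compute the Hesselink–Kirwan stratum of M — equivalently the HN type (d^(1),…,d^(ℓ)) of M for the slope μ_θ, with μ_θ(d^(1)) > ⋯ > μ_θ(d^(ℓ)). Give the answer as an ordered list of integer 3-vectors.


Interval decomposition of M: I[1,1]^2, I[1,3], I[3,3]^2.
HN type (ℓ=3): μ^(1)=23; μ^(2)=-12; μ^(3)=-19

((0, 0, 3); (0, 1, 0); (3, 0, 0))


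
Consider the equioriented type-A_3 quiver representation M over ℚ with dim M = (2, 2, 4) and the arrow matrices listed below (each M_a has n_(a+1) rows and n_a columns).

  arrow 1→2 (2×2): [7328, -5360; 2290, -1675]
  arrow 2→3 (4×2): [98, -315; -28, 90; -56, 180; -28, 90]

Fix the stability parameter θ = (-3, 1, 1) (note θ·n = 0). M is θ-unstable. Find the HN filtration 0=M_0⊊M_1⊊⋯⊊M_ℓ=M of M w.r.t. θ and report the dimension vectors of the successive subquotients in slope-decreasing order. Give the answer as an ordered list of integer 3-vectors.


Barcode: M ≅ I[1,1], I[1,3], I[2,2], I[3,3]^3. HN layers by μ_θ (2 steps, strictly decreasing):
  μ^(1)=1; μ^(2)=-3

((0, 2, 4); (2, 0, 0))


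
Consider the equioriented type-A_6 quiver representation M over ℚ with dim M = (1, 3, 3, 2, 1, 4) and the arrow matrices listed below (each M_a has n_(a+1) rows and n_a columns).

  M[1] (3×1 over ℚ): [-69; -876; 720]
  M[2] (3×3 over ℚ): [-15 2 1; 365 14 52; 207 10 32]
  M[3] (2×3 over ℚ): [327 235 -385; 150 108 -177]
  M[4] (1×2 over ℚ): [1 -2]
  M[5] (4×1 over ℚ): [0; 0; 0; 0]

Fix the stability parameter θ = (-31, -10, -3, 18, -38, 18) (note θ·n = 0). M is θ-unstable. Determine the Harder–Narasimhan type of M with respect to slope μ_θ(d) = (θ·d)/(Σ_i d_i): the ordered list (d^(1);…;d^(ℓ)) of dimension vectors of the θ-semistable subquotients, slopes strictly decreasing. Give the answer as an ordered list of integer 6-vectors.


Via rank(M_{q-1}∘⋯∘M_p): M ≅ I[1,5], I[2,2], I[2,4], I[3,3], I[6,6]^4.
μ_θ-semistable layers: μ^(1)=18; μ^(2)=-3; μ^(3)=-23/3; μ^(4)=-10; μ^(5)=-31

((0, 0, 0, 1, 0, 4); (0, 0, 2, 0, 0, 0); (0, 0, 1, 1, 1, 0); (0, 3, 0, 0, 0, 0); (1, 0, 0, 0, 0, 0))


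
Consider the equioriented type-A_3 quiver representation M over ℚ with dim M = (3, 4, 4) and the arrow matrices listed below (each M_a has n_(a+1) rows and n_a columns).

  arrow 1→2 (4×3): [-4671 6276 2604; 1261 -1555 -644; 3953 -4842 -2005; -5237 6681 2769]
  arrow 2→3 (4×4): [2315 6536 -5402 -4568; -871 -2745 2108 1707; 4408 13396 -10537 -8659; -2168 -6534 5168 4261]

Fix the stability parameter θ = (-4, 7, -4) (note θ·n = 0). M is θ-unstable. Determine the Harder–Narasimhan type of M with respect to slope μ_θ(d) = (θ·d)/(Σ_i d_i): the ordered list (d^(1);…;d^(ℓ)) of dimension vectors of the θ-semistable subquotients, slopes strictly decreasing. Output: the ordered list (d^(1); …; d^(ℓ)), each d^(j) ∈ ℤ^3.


Via rank(M_{q-1}∘⋯∘M_p): M ≅ I[1,3]^3, I[2,3].
μ_θ-semistable layers: μ^(1)=3/2; μ^(2)=-4

((0, 4, 4); (3, 0, 0))


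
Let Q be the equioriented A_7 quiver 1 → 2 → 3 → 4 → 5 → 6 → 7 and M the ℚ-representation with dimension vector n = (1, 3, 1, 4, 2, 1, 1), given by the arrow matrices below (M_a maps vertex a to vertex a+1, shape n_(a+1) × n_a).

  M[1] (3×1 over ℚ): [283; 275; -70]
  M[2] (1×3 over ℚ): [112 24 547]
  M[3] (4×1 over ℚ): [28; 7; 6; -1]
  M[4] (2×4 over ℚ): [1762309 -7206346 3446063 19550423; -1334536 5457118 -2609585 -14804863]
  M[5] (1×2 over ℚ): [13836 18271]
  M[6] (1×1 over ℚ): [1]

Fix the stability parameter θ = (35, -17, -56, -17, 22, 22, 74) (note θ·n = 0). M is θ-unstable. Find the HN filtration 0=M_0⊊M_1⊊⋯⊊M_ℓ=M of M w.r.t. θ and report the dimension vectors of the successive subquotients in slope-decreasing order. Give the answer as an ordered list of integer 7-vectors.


Barcode: M ≅ I[1,7], I[2,2]^2, I[4,4]^2, I[4,5]. HN layers by μ_θ (4 steps, strictly decreasing):
  μ^(1)=74; μ^(2)=22; μ^(3)=-55/4; μ^(4)=-17

((0, 0, 0, 0, 0, 0, 1); (0, 0, 0, 0, 2, 1, 0); (1, 1, 1, 1, 0, 0, 0); (0, 2, 0, 3, 0, 0, 0))


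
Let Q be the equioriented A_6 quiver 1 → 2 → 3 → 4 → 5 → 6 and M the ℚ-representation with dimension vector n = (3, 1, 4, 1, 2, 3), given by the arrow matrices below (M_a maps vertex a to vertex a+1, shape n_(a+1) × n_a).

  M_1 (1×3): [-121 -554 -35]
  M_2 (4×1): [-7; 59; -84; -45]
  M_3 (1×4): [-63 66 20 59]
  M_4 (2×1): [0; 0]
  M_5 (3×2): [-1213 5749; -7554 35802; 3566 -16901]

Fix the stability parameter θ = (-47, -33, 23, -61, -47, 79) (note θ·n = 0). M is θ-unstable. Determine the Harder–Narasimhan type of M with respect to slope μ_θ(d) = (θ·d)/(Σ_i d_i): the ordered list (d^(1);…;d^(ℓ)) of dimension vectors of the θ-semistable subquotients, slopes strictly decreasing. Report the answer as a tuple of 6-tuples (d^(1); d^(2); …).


Barcode: M ≅ I[1,1]^2, I[1,3], I[3,3]^2, I[3,4], I[5,6]^2, I[6,6]. HN layers by μ_θ (5 steps, strictly decreasing):
  μ^(1)=79; μ^(2)=23; μ^(3)=-19; μ^(4)=-33; μ^(5)=-47

((0, 0, 0, 0, 0, 3); (0, 0, 3, 0, 0, 0); (0, 0, 1, 1, 0, 0); (0, 1, 0, 0, 0, 0); (3, 0, 0, 0, 2, 0))


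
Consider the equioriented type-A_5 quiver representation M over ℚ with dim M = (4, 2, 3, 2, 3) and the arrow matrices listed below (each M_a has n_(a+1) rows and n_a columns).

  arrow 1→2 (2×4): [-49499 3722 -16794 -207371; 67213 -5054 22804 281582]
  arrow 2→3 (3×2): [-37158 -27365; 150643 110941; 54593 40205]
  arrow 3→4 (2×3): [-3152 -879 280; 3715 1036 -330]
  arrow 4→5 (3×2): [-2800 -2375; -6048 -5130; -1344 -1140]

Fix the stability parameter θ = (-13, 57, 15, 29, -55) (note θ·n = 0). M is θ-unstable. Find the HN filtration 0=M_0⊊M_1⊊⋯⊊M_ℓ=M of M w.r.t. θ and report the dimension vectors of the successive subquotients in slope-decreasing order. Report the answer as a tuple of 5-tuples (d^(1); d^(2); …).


Barcode: M ≅ I[1,1]^2, I[1,4], I[1,5], I[3,3], I[5,5]^2. HN layers by μ_θ (5 steps, strictly decreasing):
  μ^(1)=101/3; μ^(2)=15; μ^(3)=23/2; μ^(4)=-13; μ^(5)=-55

((0, 1, 1, 1, 0); (0, 0, 1, 0, 0); (0, 1, 1, 1, 1); (4, 0, 0, 0, 0); (0, 0, 0, 0, 2))


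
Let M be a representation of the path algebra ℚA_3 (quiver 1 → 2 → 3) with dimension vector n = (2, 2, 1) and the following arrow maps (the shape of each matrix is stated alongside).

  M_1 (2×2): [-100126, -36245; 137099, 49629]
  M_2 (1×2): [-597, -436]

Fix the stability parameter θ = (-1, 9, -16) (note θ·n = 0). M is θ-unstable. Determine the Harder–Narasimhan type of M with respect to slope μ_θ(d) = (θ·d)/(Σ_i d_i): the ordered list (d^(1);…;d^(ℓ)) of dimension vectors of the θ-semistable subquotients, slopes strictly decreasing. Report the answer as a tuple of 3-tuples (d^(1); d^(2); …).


Via rank(M_{q-1}∘⋯∘M_p): M ≅ I[1,2], I[1,3].
μ_θ-semistable layers: μ^(1)=9; μ^(2)=-1; μ^(3)=-8/3

((0, 1, 0); (1, 0, 0); (1, 1, 1))


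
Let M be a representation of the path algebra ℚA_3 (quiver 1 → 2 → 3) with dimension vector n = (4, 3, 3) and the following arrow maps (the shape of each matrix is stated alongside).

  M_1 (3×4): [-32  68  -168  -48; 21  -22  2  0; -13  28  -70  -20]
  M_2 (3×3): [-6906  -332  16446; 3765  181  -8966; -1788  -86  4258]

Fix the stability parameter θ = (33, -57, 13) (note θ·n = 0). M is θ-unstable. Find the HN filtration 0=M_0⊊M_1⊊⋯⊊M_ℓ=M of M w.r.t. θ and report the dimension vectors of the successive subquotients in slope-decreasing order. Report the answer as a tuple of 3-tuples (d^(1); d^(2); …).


Via rank(M_{q-1}∘⋯∘M_p): M ≅ I[1,1], I[1,2], I[1,3]^2, I[3,3].
μ_θ-semistable layers: μ^(1)=33; μ^(2)=13; μ^(3)=-12

((1, 0, 0); (0, 0, 3); (3, 3, 0))


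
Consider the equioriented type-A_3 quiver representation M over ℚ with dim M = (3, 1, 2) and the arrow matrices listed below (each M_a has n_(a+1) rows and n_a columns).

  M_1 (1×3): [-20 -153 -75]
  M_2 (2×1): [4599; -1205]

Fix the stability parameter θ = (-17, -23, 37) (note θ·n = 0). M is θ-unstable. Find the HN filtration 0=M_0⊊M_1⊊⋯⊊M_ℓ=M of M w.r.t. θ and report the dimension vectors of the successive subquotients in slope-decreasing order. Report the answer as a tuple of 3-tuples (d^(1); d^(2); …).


Barcode: M ≅ I[1,1]^2, I[1,3], I[3,3]. HN layers by μ_θ (3 steps, strictly decreasing):
  μ^(1)=37; μ^(2)=-17; μ^(3)=-20

((0, 0, 2); (2, 0, 0); (1, 1, 0))


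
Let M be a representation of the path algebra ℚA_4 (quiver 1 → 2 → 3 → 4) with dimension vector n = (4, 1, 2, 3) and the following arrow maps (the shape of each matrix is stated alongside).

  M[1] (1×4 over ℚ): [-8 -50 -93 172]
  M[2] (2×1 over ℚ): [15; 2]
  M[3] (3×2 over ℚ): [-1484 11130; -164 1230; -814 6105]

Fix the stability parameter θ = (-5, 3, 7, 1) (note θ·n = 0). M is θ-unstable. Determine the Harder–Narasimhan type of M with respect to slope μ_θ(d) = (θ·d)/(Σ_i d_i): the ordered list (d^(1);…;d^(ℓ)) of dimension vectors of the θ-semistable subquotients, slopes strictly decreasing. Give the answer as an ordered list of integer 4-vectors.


Interval decomposition of M: I[1,1]^3, I[1,3], I[3,4], I[4,4]^2.
HN type (ℓ=5): μ^(1)=7; μ^(2)=4; μ^(3)=3; μ^(4)=1; μ^(5)=-5

((0, 0, 1, 0); (0, 0, 1, 1); (0, 1, 0, 0); (0, 0, 0, 2); (4, 0, 0, 0))


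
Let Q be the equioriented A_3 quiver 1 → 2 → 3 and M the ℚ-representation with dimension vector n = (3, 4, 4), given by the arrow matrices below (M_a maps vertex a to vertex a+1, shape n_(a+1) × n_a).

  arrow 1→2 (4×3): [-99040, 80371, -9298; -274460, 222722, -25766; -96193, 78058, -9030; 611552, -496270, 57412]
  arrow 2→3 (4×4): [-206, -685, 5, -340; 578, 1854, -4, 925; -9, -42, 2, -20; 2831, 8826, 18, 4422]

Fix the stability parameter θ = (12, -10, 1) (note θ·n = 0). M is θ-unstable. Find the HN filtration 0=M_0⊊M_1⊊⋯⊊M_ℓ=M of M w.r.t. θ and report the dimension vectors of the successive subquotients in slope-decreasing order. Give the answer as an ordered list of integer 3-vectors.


Barcode: M ≅ I[1,3]^3, I[2,2], I[3,3]. HN layers by μ_θ (2 steps, strictly decreasing):
  μ^(1)=1; μ^(2)=-10

((3, 3, 4); (0, 1, 0))


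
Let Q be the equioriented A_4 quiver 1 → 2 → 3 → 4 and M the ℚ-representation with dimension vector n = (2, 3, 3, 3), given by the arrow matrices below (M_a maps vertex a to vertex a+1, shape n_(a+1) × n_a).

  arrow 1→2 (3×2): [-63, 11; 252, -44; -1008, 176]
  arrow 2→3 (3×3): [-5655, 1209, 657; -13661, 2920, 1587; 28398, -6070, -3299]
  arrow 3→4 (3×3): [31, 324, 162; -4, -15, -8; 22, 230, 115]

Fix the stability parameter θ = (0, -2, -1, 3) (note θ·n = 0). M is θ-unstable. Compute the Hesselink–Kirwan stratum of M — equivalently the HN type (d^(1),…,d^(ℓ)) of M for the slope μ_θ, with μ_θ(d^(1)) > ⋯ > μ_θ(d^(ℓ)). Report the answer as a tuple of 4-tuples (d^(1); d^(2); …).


Barcode: M ≅ I[1,1], I[1,4], I[2,4]^2. HN layers by μ_θ (4 steps, strictly decreasing):
  μ^(1)=3; μ^(2)=0; μ^(3)=-1; μ^(4)=-2

((0, 0, 0, 3); (1, 0, 0, 0); (1, 1, 3, 0); (0, 2, 0, 0))


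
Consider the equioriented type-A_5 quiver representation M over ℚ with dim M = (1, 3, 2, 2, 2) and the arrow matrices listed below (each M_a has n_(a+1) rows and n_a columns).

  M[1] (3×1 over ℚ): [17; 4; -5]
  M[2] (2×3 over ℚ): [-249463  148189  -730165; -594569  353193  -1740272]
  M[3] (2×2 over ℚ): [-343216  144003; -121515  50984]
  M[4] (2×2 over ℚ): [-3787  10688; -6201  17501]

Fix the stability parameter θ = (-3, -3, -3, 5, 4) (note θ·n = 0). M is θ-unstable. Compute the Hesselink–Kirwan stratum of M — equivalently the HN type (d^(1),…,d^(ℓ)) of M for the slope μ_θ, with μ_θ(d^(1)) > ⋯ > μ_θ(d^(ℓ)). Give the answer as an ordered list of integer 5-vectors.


Interval decomposition of M: I[1,5], I[2,2], I[2,5].
HN type (ℓ=2): μ^(1)=9/2; μ^(2)=-3

((0, 0, 0, 2, 2); (1, 3, 2, 0, 0))


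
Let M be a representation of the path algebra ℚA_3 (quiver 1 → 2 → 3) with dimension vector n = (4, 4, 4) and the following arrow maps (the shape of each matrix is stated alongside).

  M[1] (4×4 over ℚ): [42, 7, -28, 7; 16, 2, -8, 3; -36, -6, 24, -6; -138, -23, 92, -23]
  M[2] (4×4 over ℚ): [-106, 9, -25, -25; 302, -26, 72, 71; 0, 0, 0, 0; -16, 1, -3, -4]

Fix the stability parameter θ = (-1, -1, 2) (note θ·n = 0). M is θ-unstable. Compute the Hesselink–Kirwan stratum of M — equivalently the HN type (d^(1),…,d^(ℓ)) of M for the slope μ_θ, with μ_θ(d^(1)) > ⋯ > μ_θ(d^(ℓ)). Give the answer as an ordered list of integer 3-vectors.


Interval decomposition of M: I[1,1]^2, I[1,3]^2, I[2,2]^2, I[3,3]^2.
HN type (ℓ=2): μ^(1)=2; μ^(2)=-1

((0, 0, 4); (4, 4, 0))


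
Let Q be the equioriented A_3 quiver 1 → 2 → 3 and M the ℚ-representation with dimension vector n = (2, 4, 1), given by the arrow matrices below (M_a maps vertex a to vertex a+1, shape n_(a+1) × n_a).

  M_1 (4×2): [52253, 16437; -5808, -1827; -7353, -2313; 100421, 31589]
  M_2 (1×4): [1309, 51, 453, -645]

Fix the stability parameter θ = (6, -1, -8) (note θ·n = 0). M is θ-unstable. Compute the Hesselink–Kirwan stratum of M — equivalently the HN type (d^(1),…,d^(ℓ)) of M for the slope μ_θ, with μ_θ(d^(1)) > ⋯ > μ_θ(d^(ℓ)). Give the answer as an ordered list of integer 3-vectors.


Via rank(M_{q-1}∘⋯∘M_p): M ≅ I[1,2], I[1,3], I[2,2]^2.
μ_θ-semistable layers: μ^(1)=5/2; μ^(2)=-1

((1, 1, 0); (1, 3, 1))


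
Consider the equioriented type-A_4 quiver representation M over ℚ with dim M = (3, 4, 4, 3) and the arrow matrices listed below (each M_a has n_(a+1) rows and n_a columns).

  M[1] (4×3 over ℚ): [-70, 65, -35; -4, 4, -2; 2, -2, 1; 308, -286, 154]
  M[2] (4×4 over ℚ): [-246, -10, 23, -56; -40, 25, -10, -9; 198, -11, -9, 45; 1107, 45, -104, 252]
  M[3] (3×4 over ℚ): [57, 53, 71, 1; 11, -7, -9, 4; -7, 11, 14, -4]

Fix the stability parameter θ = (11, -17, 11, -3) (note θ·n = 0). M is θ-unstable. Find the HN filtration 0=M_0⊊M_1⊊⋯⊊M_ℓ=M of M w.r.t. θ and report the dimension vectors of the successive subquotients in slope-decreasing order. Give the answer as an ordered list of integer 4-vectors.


Interval decomposition of M: I[1,1], I[1,4]^2, I[2,3], I[2,4].
HN type (ℓ=4): μ^(1)=11; μ^(2)=4; μ^(3)=-3; μ^(4)=-17

((1, 0, 1, 0); (0, 0, 3, 3); (2, 2, 0, 0); (0, 2, 0, 0))


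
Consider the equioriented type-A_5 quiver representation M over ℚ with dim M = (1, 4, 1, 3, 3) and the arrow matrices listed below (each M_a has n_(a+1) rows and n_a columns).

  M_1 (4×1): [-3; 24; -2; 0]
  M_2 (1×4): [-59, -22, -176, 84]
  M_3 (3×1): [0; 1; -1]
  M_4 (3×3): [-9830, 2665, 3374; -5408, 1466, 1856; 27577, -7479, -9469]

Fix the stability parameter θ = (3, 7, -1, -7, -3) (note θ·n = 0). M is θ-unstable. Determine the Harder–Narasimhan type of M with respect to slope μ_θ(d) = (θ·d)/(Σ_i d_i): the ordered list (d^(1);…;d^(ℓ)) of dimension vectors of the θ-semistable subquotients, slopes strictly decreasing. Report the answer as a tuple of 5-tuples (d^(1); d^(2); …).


Barcode: M ≅ I[1,5], I[2,2]^3, I[4,4], I[4,5], I[5,5]. HN layers by μ_θ (4 steps, strictly decreasing):
  μ^(1)=7; μ^(2)=-1/5; μ^(3)=-3; μ^(4)=-7

((0, 3, 0, 0, 0); (1, 1, 1, 1, 1); (0, 0, 0, 0, 2); (0, 0, 0, 2, 0))


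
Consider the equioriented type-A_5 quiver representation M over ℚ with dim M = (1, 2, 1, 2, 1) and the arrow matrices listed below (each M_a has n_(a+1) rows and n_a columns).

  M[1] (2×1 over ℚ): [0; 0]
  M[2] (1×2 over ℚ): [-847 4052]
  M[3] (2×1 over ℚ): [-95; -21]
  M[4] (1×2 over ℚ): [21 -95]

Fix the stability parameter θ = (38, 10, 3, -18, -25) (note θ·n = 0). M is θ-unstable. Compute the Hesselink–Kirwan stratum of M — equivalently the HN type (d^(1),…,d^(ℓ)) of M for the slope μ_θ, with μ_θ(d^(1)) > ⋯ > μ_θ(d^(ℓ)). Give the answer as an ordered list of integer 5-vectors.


Via rank(M_{q-1}∘⋯∘M_p): M ≅ I[1,1], I[2,2], I[2,4], I[4,5].
μ_θ-semistable layers: μ^(1)=38; μ^(2)=10; μ^(3)=-5/3; μ^(4)=-43/2

((1, 0, 0, 0, 0); (0, 1, 0, 0, 0); (0, 1, 1, 1, 0); (0, 0, 0, 1, 1))


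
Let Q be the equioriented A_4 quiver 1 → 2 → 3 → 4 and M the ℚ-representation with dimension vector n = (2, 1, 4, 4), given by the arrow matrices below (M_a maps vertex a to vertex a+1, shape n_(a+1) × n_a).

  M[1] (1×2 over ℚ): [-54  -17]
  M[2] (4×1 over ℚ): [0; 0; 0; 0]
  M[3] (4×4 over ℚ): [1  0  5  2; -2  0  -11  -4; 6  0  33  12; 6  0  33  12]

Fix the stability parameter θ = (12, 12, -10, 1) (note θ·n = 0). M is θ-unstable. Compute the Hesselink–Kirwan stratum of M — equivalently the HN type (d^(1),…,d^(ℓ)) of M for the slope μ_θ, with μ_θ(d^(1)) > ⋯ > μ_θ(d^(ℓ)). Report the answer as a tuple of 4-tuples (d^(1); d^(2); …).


Barcode: M ≅ I[1,1], I[1,2], I[3,3]^2, I[3,4]^2, I[4,4]^2. HN layers by μ_θ (3 steps, strictly decreasing):
  μ^(1)=12; μ^(2)=1; μ^(3)=-10

((2, 1, 0, 0); (0, 0, 0, 4); (0, 0, 4, 0))


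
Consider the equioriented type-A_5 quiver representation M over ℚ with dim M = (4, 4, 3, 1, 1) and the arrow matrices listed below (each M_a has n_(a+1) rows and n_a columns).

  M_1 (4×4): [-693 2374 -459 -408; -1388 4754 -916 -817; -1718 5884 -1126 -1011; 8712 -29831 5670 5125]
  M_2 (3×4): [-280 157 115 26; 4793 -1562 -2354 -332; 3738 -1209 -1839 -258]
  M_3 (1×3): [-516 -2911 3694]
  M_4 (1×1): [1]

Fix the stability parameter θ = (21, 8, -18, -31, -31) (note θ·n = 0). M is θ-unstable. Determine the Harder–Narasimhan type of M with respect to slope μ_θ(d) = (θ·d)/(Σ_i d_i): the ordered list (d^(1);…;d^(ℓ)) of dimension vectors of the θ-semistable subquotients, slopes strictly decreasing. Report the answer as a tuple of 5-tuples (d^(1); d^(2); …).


Interval decomposition of M: I[1,1], I[1,2], I[1,3], I[1,5], I[2,2], I[3,3].
HN type (ℓ=6): μ^(1)=21; μ^(2)=29/2; μ^(3)=8; μ^(4)=11/3; μ^(5)=-51/5; μ^(6)=-18

((1, 0, 0, 0, 0); (1, 1, 0, 0, 0); (0, 1, 0, 0, 0); (1, 1, 1, 0, 0); (1, 1, 1, 1, 1); (0, 0, 1, 0, 0))


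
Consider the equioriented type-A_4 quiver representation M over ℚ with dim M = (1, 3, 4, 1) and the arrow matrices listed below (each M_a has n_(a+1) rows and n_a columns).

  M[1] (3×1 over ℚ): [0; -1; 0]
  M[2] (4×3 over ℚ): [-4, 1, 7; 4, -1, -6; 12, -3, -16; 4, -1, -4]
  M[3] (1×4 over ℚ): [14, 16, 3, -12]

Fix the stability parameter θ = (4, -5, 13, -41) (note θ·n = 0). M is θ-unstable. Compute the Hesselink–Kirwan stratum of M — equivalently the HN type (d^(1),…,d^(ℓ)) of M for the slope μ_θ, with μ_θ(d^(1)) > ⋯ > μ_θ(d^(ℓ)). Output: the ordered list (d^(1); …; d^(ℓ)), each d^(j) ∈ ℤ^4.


Via rank(M_{q-1}∘⋯∘M_p): M ≅ I[1,4], I[2,2], I[2,3], I[3,3]^2.
μ_θ-semistable layers: μ^(1)=13; μ^(2)=-5; μ^(3)=-29/4

((0, 0, 3, 0); (0, 2, 0, 0); (1, 1, 1, 1))


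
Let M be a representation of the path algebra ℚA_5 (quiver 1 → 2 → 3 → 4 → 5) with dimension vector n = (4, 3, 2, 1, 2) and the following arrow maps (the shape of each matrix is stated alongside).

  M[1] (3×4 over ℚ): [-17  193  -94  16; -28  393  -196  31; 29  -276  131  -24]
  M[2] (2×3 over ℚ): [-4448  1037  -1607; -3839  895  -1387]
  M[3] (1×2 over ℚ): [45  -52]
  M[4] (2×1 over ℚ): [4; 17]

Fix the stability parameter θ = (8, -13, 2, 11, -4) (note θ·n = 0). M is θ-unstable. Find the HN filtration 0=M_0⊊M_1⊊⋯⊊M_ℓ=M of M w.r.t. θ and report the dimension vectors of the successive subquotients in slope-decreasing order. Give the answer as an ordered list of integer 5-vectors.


Via rank(M_{q-1}∘⋯∘M_p): M ≅ I[1,1], I[1,2], I[1,3], I[1,5], I[5,5].
μ_θ-semistable layers: μ^(1)=8; μ^(2)=7/2; μ^(3)=2; μ^(4)=-5/2; μ^(5)=-4

((1, 0, 0, 0, 0); (0, 0, 0, 1, 1); (0, 0, 2, 0, 0); (3, 3, 0, 0, 0); (0, 0, 0, 0, 1))


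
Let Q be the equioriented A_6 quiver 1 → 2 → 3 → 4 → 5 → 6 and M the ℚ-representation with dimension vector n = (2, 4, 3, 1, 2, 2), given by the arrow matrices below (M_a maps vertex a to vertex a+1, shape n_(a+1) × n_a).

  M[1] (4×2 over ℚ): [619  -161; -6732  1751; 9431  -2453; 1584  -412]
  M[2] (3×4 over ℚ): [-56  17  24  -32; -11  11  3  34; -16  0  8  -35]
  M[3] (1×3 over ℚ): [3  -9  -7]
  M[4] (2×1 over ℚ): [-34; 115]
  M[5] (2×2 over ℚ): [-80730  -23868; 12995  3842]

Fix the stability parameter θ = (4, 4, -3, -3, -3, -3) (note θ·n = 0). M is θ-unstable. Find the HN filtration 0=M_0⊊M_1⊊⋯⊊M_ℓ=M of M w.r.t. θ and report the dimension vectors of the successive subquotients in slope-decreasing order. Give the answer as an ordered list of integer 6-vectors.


Interval decomposition of M: I[1,3], I[1,5], I[2,2], I[2,3], I[5,6], I[6,6].
HN type (ℓ=5): μ^(1)=4; μ^(2)=5/3; μ^(3)=1/2; μ^(4)=-1/5; μ^(5)=-3

((0, 1, 0, 0, 0, 0); (1, 1, 1, 0, 0, 0); (0, 1, 1, 0, 0, 0); (1, 1, 1, 1, 1, 0); (0, 0, 0, 0, 1, 2))


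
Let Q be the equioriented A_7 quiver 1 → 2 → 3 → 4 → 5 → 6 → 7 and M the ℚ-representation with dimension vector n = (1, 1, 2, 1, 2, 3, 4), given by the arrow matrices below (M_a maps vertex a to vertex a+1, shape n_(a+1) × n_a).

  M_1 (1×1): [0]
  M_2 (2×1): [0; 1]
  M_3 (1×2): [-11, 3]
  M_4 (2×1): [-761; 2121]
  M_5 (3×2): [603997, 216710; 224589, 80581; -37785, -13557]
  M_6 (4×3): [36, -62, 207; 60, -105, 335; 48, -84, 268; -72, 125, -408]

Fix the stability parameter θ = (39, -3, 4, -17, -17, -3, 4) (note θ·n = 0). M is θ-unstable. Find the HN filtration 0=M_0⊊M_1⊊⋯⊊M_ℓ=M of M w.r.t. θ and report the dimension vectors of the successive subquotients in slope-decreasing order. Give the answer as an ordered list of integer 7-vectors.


Interval decomposition of M: I[1,1], I[2,6], I[3,3], I[5,7], I[6,7], I[7,7]^2.
HN type (ℓ=5): μ^(1)=39; μ^(2)=4; μ^(3)=-3; μ^(4)=-33/4; μ^(5)=-17

((1, 0, 0, 0, 0, 0, 0); (0, 0, 1, 0, 0, 0, 4); (0, 0, 0, 0, 0, 3, 0); (0, 1, 1, 1, 1, 0, 0); (0, 0, 0, 0, 1, 0, 0))


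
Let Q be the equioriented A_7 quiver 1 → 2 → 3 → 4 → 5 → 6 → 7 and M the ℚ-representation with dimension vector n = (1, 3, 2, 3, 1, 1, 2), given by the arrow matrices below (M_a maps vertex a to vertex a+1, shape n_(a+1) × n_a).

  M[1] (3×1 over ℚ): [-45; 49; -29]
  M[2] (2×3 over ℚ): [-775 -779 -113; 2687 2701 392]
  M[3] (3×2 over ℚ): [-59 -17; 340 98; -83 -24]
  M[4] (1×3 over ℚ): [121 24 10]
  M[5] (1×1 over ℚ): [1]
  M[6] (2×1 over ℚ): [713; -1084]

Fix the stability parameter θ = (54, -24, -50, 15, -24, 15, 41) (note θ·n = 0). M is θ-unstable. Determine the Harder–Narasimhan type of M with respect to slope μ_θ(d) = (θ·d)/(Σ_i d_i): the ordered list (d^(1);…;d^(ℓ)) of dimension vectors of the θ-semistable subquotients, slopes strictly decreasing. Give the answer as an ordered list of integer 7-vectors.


Barcode: M ≅ I[1,7], I[2,2], I[2,4], I[4,4], I[7,7]. HN layers by μ_θ (6 steps, strictly decreasing):
  μ^(1)=41; μ^(2)=15; μ^(3)=-9/2; μ^(4)=-20/3; μ^(5)=-24; μ^(6)=-37

((0, 0, 0, 0, 0, 0, 2); (0, 0, 0, 2, 0, 1, 0); (0, 0, 0, 1, 1, 0, 0); (1, 1, 1, 0, 0, 0, 0); (0, 1, 0, 0, 0, 0, 0); (0, 1, 1, 0, 0, 0, 0))


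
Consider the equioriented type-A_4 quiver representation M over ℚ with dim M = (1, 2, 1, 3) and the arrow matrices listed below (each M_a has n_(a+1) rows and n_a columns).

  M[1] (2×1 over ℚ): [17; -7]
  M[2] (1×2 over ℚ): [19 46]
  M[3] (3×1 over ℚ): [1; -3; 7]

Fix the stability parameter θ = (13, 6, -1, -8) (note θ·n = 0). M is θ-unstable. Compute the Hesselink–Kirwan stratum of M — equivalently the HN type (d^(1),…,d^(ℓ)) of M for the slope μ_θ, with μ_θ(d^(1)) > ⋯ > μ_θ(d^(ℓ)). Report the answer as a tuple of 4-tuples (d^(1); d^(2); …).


Interval decomposition of M: I[1,4], I[2,2], I[4,4]^2.
HN type (ℓ=3): μ^(1)=6; μ^(2)=5/2; μ^(3)=-8

((0, 1, 0, 0); (1, 1, 1, 1); (0, 0, 0, 2))


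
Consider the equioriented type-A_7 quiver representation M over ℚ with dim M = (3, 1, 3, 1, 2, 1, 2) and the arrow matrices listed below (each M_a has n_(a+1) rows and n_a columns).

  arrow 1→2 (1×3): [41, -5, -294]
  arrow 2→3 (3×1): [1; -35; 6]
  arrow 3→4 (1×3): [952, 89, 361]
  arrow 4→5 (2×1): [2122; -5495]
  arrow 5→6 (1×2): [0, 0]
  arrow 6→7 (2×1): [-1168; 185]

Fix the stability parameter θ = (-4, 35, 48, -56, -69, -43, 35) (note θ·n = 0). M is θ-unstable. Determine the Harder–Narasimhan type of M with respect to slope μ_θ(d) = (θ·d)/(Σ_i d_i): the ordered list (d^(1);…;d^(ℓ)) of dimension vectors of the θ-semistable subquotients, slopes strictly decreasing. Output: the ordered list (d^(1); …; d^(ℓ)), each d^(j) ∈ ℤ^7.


Barcode: M ≅ I[1,1]^2, I[1,5], I[3,3]^2, I[5,5], I[6,7], I[7,7]. HN layers by μ_θ (6 steps, strictly decreasing):
  μ^(1)=48; μ^(2)=35; μ^(3)=-4; μ^(4)=-46/5; μ^(5)=-43; μ^(6)=-69

((0, 0, 2, 0, 0, 0, 0); (0, 0, 0, 0, 0, 0, 2); (2, 0, 0, 0, 0, 0, 0); (1, 1, 1, 1, 1, 0, 0); (0, 0, 0, 0, 0, 1, 0); (0, 0, 0, 0, 1, 0, 0))


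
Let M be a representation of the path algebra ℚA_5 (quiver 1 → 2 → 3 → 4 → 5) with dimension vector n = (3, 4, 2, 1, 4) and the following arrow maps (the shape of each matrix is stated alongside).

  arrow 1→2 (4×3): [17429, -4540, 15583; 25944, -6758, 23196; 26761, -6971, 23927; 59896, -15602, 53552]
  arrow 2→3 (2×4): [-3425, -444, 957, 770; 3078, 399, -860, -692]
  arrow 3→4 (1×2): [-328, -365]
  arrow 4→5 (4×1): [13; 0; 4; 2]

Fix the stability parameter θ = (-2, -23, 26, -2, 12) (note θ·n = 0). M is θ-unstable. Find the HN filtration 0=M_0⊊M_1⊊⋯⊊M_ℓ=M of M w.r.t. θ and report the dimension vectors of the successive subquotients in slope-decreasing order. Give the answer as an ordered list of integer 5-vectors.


Interval decomposition of M: I[1,2], I[1,3], I[1,5], I[2,2], I[5,5]^3.
HN type (ℓ=4): μ^(1)=26; μ^(2)=12; μ^(3)=-25/2; μ^(4)=-23

((0, 0, 1, 0, 0); (0, 0, 1, 1, 4); (3, 3, 0, 0, 0); (0, 1, 0, 0, 0))


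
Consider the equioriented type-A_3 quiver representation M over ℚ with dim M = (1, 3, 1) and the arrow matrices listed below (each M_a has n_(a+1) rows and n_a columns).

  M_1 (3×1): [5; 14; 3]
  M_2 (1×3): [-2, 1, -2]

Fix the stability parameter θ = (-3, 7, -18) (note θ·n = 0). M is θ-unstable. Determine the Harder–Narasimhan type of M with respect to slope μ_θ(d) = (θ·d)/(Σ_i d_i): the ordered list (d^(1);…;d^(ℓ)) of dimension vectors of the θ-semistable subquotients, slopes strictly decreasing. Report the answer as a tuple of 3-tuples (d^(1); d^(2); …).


Interval decomposition of M: I[1,3], I[2,2]^2.
HN type (ℓ=2): μ^(1)=7; μ^(2)=-14/3

((0, 2, 0); (1, 1, 1))
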